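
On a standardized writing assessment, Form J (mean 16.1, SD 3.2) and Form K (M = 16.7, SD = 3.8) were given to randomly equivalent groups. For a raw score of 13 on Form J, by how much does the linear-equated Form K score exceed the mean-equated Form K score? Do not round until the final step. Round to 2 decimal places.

-0.58

Mean-equated: 13 + (16.7 − 16.1) = 13.60
Linear-equated: (3.8/3.2)(13 − 16.1) + 16.7 = 13.019
Difference = 13.019 − 13.60 = -0.58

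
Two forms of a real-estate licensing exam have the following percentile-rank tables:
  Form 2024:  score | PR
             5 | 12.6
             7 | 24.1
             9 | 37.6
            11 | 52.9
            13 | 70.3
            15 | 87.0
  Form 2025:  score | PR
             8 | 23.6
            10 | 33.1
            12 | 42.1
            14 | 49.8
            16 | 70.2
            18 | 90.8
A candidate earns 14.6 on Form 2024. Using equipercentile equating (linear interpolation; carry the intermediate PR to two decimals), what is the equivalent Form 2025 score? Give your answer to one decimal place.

PR of 14.6 on Form 2024: 70.3 + (14.6 − 13)/(15 − 13) × (87.0 − 70.3) = 83.66
On Form 2025, PR 83.66 falls between score 16 (PR 70.2) and 18 (PR 90.8).
Interpolate: 16 + (83.66 − 70.2)/(90.8 − 70.2) × (18 − 16) = 17.3

17.3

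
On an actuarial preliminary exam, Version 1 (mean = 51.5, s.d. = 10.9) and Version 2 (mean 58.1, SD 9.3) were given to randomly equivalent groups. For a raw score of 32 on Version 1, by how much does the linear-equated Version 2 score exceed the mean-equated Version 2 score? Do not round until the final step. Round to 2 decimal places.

2.86

Mean-equated: 32 + (58.1 − 51.5) = 38.60
Linear-equated: (9.3/10.9)(32 − 51.5) + 58.1 = 41.462
Difference = 41.462 − 38.60 = 2.86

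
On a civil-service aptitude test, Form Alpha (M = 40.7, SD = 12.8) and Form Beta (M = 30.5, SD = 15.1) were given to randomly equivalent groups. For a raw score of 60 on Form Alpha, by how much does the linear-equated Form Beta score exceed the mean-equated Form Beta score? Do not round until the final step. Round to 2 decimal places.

3.47

Mean-equated: 60 + (30.5 − 40.7) = 49.80
Linear-equated: (15.1/12.8)(60 − 40.7) + 30.5 = 53.268
Difference = 53.268 − 49.80 = 3.47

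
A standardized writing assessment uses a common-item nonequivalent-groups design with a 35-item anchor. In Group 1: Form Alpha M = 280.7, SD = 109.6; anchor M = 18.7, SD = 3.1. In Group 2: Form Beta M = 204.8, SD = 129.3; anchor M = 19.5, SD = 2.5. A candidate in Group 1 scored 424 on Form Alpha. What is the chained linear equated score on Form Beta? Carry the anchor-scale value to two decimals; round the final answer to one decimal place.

372.9

Form Alpha → anchor (Group 1): v = (3.1/109.6)(424 − 280.7) + 18.7 = 22.75
anchor → Form Beta (Group 2): y = (129.3/2.5)(22.75 − 19.5) + 204.8 = 372.9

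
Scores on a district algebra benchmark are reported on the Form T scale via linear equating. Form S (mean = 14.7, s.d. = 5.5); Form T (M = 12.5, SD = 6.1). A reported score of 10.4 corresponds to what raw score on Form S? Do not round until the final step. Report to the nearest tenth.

Invert y = (SD_Y/SD_X)(x − M_X) + M_Y:
x = (SD_X/SD_Y)(y − M_Y) + M_X = (5.5/6.1)(10.4 − 12.5) + 14.7
x = 0.901639 × -2.100 + 14.7 = 12.8

12.8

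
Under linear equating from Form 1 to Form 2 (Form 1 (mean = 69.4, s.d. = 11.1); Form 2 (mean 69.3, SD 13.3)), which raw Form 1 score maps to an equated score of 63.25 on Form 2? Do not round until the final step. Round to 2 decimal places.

Invert y = (SD_Y/SD_X)(x − M_X) + M_Y:
x = (SD_X/SD_Y)(y − M_Y) + M_X = (11.1/13.3)(63.25 − 69.3) + 69.4
x = 0.834586 × -6.050 + 69.4 = 64.35

64.35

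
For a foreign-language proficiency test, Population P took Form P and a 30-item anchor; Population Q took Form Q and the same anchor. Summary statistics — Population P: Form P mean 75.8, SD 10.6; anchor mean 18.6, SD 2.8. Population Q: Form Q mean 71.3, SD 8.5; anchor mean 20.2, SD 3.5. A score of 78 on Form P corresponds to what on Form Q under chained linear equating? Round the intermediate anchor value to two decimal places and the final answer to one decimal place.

Form P → anchor (Population P): v = (2.8/10.6)(78 − 75.8) + 18.6 = 19.18
anchor → Form Q (Population Q): y = (8.5/3.5)(19.18 − 20.2) + 71.3 = 68.8

68.8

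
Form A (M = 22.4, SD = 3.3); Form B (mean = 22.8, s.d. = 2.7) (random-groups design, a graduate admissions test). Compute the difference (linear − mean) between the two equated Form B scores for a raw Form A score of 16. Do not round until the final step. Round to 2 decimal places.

Mean-equated: 16 + (22.8 − 22.4) = 16.40
Linear-equated: (2.7/3.3)(16 − 22.4) + 22.8 = 17.564
Difference = 17.564 − 16.40 = 1.16

1.16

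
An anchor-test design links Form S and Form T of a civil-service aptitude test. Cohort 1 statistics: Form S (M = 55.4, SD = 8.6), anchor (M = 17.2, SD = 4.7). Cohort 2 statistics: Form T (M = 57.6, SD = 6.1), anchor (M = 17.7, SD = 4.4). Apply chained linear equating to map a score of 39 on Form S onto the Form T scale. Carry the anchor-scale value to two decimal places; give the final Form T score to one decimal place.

Form S → anchor (Cohort 1): v = (4.7/8.6)(39 − 55.4) + 17.2 = 8.24
anchor → Form T (Cohort 2): y = (6.1/4.4)(8.24 − 17.7) + 57.6 = 44.5

44.5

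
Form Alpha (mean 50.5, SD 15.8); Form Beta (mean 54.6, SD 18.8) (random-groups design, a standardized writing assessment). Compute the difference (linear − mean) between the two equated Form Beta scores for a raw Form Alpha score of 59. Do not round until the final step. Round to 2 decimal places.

Mean-equated: 59 + (54.6 − 50.5) = 63.10
Linear-equated: (18.8/15.8)(59 − 50.5) + 54.6 = 64.714
Difference = 64.714 − 63.10 = 1.61

1.61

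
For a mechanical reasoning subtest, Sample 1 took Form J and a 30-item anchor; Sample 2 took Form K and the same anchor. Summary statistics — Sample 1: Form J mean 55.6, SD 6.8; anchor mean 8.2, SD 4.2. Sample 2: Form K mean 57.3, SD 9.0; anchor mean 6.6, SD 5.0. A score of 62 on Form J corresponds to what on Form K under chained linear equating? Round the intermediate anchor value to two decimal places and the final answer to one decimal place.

67.3

Form J → anchor (Sample 1): v = (4.2/6.8)(62 − 55.6) + 8.2 = 12.15
anchor → Form K (Sample 2): y = (9.0/5.0)(12.15 − 6.6) + 57.3 = 67.3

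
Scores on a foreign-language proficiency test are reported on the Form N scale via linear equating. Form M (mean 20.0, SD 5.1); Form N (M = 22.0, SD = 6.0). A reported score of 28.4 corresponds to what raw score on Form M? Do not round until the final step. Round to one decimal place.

Invert y = (SD_Y/SD_X)(x − M_X) + M_Y:
x = (SD_X/SD_Y)(y − M_Y) + M_X = (5.1/6.0)(28.4 − 22.0) + 20.0
x = 0.850000 × 6.400 + 20.0 = 25.4

25.4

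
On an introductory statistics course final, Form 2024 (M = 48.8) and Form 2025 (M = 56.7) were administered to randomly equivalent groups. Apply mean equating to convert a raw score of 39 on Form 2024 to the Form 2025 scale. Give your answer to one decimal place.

46.9

Mean equating: y = x + (M_Y − M_X) = 39 + (56.7 − 48.8) = 46.9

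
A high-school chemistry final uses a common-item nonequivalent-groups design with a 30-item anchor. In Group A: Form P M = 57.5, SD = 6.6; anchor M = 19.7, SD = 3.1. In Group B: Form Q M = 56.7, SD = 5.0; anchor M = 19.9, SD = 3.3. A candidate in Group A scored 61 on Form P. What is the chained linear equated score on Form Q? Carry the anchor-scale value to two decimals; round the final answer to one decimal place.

58.9

Form P → anchor (Group A): v = (3.1/6.6)(61 − 57.5) + 19.7 = 21.34
anchor → Form Q (Group B): y = (5.0/3.3)(21.34 − 19.9) + 56.7 = 58.9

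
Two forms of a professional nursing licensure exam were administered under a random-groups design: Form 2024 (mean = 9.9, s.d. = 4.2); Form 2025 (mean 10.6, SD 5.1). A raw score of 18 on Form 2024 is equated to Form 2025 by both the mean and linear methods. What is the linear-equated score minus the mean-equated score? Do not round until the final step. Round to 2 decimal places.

Mean-equated: 18 + (10.6 − 9.9) = 18.70
Linear-equated: (5.1/4.2)(18 − 9.9) + 10.6 = 20.436
Difference = 20.436 − 18.70 = 1.74

1.74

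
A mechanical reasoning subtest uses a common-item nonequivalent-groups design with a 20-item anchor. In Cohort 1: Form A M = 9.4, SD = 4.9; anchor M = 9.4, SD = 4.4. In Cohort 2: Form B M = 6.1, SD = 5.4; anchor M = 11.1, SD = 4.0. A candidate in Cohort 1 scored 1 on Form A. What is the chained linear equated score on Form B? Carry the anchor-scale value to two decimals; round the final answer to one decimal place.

-6.4

Form A → anchor (Cohort 1): v = (4.4/4.9)(1 − 9.4) + 9.4 = 1.86
anchor → Form B (Cohort 2): y = (5.4/4.0)(1.86 − 11.1) + 6.1 = -6.4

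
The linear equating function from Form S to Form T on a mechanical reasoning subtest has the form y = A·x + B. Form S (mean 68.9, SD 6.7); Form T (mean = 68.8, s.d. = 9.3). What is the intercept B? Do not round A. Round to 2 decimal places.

-26.84

A = SD_Y / SD_X = 9.3 / 6.7 = 1.388060
B = M_Y − A·M_X = 68.8 − 1.388060 × 68.9 = -26.84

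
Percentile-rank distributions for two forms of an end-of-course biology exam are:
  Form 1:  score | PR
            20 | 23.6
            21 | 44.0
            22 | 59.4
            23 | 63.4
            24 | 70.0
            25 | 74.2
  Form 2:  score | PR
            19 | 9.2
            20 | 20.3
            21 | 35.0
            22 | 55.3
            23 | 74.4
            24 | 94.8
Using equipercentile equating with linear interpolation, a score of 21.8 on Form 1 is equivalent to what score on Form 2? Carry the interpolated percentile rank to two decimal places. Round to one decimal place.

PR of 21.8 on Form 1: 44.0 + (21.8 − 21)/(22 − 21) × (59.4 − 44.0) = 56.32
On Form 2, PR 56.32 falls between score 22 (PR 55.3) and 23 (PR 74.4).
Interpolate: 22 + (56.32 − 55.3)/(74.4 − 55.3) × (23 − 22) = 22.1

22.1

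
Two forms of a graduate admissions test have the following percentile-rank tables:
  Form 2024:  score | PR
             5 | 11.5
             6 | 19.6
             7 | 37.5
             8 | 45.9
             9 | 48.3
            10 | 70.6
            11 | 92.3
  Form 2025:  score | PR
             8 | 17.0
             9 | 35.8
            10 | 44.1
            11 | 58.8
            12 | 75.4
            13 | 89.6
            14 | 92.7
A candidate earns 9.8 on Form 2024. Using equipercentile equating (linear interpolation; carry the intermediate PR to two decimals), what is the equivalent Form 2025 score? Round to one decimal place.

11.4

PR of 9.8 on Form 2024: 48.3 + (9.8 − 9)/(10 − 9) × (70.6 − 48.3) = 66.14
On Form 2025, PR 66.14 falls between score 11 (PR 58.8) and 12 (PR 75.4).
Interpolate: 11 + (66.14 − 58.8)/(75.4 − 58.8) × (12 − 11) = 11.4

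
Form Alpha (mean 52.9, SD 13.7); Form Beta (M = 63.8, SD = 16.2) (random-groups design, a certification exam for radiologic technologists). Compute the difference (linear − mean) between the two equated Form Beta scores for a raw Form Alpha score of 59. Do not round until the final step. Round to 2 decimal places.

Mean-equated: 59 + (63.8 − 52.9) = 69.90
Linear-equated: (16.2/13.7)(59 − 52.9) + 63.8 = 71.013
Difference = 71.013 − 69.90 = 1.11

1.11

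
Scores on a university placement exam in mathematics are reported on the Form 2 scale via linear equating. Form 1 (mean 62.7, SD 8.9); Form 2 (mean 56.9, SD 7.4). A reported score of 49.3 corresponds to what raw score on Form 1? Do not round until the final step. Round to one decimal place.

53.6

Invert y = (SD_Y/SD_X)(x − M_X) + M_Y:
x = (SD_X/SD_Y)(y − M_Y) + M_X = (8.9/7.4)(49.3 − 56.9) + 62.7
x = 1.202703 × -7.600 + 62.7 = 53.6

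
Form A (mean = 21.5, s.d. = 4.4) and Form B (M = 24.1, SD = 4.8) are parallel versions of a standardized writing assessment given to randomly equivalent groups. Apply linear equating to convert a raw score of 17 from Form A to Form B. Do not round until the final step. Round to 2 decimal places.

19.19

Linear equating: y = (SD_Y/SD_X)(x − M_X) + M_Y
y = (4.8/4.4)(17 − 21.5) + 24.1
y = 1.090909 × -4.5 + 24.1 = -4.9091 + 24.1 = 19.19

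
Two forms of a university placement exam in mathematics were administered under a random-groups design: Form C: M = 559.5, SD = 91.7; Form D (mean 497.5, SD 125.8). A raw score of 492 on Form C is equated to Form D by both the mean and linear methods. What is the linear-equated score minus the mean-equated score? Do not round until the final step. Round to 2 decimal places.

-25.10

Mean-equated: 492 + (497.5 − 559.5) = 430.00
Linear-equated: (125.8/91.7)(492 − 559.5) + 497.5 = 404.899
Difference = 404.899 − 430.00 = -25.10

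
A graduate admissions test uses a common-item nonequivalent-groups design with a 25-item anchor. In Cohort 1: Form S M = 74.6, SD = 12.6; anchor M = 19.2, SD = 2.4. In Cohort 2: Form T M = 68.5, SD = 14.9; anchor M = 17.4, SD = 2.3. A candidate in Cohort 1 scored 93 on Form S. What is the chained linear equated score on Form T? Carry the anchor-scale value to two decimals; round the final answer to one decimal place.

102.8

Form S → anchor (Cohort 1): v = (2.4/12.6)(93 − 74.6) + 19.2 = 22.70
anchor → Form T (Cohort 2): y = (14.9/2.3)(22.70 − 17.4) + 68.5 = 102.8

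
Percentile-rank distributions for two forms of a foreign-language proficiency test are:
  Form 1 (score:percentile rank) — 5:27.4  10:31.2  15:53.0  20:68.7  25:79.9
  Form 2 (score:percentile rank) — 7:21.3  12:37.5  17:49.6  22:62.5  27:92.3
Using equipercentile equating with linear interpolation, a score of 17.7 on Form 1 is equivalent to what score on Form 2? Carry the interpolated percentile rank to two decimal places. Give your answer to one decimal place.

PR of 17.7 on Form 1: 53.0 + (17.7 − 15)/(20 − 15) × (68.7 − 53.0) = 61.48
On Form 2, PR 61.48 falls between score 17 (PR 49.6) and 22 (PR 62.5).
Interpolate: 17 + (61.48 − 49.6)/(62.5 − 49.6) × (22 − 17) = 21.6

21.6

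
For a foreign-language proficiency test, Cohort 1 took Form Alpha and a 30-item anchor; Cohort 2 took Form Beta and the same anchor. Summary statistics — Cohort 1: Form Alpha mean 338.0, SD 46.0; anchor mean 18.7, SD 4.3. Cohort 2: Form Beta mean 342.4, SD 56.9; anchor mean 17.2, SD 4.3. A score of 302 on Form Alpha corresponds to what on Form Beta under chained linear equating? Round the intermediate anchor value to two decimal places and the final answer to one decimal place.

Form Alpha → anchor (Cohort 1): v = (4.3/46.0)(302 − 338.0) + 18.7 = 15.33
anchor → Form Beta (Cohort 2): y = (56.9/4.3)(15.33 − 17.2) + 342.4 = 317.7

317.7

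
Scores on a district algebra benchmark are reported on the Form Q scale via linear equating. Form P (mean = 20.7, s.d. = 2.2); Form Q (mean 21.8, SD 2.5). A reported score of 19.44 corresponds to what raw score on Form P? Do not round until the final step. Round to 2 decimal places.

Invert y = (SD_Y/SD_X)(x − M_X) + M_Y:
x = (SD_X/SD_Y)(y − M_Y) + M_X = (2.2/2.5)(19.44 − 21.8) + 20.7
x = 0.880000 × -2.360 + 20.7 = 18.62

18.62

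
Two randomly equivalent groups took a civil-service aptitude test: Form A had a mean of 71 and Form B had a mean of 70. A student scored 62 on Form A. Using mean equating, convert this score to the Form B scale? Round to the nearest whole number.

61

Mean equating: y = x + (M_Y − M_X) = 62 + (70 − 71) = 61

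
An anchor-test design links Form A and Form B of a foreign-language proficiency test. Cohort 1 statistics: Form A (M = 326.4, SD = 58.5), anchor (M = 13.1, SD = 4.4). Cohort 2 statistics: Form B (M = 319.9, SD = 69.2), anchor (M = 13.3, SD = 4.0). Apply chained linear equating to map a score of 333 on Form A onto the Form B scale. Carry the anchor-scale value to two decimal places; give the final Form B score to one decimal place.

Form A → anchor (Cohort 1): v = (4.4/58.5)(333 − 326.4) + 13.1 = 13.60
anchor → Form B (Cohort 2): y = (69.2/4.0)(13.60 − 13.3) + 319.9 = 325.1

325.1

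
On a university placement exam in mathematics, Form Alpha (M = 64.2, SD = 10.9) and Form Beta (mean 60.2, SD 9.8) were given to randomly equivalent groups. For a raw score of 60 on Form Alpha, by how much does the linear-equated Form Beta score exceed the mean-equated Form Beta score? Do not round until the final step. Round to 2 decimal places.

0.42

Mean-equated: 60 + (60.2 − 64.2) = 56.00
Linear-equated: (9.8/10.9)(60 − 64.2) + 60.2 = 56.424
Difference = 56.424 − 56.00 = 0.42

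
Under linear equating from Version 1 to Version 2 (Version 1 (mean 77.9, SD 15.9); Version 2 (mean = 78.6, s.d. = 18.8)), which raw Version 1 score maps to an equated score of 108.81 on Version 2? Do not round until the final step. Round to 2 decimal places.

Invert y = (SD_Y/SD_X)(x − M_X) + M_Y:
x = (SD_X/SD_Y)(y − M_Y) + M_X = (15.9/18.8)(108.81 − 78.6) + 77.9
x = 0.845745 × 30.210 + 77.9 = 103.45

103.45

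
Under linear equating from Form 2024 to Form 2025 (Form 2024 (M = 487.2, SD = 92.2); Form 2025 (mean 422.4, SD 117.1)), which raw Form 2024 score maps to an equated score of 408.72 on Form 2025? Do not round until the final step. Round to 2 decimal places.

Invert y = (SD_Y/SD_X)(x − M_X) + M_Y:
x = (SD_X/SD_Y)(y − M_Y) + M_X = (92.2/117.1)(408.72 − 422.4) + 487.2
x = 0.787361 × -13.680 + 487.2 = 476.43

476.43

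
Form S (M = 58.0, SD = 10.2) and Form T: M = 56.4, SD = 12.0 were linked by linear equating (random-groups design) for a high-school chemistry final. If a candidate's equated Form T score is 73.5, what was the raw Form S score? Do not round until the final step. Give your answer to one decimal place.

72.5

Invert y = (SD_Y/SD_X)(x − M_X) + M_Y:
x = (SD_X/SD_Y)(y − M_Y) + M_X = (10.2/12.0)(73.5 − 56.4) + 58.0
x = 0.850000 × 17.100 + 58.0 = 72.5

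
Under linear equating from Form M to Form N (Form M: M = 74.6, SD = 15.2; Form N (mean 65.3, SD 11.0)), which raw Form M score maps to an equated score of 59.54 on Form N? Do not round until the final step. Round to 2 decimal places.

66.64

Invert y = (SD_Y/SD_X)(x − M_X) + M_Y:
x = (SD_X/SD_Y)(y − M_Y) + M_X = (15.2/11.0)(59.54 − 65.3) + 74.6
x = 1.381818 × -5.760 + 74.6 = 66.64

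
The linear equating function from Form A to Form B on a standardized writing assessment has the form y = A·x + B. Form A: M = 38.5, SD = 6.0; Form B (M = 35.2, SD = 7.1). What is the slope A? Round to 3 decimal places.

1.183

A = SD_Y / SD_X = 7.1 / 6.0 = 1.183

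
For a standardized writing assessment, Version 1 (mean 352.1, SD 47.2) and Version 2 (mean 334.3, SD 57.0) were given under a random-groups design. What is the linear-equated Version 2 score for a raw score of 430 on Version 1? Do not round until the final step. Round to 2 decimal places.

428.37

Linear equating: y = (SD_Y/SD_X)(x − M_X) + M_Y
y = (57.0/47.2)(430 − 352.1) + 334.3
y = 1.207627 × 77.9 + 334.3 = 94.0742 + 334.3 = 428.37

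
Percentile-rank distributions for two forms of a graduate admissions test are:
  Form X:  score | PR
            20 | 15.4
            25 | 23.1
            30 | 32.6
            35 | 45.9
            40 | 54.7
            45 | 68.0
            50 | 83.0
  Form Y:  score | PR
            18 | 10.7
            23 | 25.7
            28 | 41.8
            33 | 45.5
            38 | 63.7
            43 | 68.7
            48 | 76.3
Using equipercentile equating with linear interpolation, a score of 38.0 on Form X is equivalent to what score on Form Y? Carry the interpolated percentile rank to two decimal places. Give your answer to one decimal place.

PR of 38.0 on Form X: 45.9 + (38.0 − 35)/(40 − 35) × (54.7 − 45.9) = 51.18
On Form Y, PR 51.18 falls between score 33 (PR 45.5) and 38 (PR 63.7).
Interpolate: 33 + (51.18 − 45.5)/(63.7 − 45.5) × (38 − 33) = 34.6

34.6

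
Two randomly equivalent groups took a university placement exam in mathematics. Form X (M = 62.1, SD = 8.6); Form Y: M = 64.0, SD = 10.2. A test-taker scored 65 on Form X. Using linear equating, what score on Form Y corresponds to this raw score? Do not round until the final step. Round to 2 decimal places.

Linear equating: y = (SD_Y/SD_X)(x − M_X) + M_Y
y = (10.2/8.6)(65 − 62.1) + 64.0
y = 1.186047 × 2.9 + 64.0 = 3.4395 + 64.0 = 67.44

67.44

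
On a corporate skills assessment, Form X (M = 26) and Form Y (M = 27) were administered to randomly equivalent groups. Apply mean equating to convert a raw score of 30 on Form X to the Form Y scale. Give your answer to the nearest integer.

Mean equating: y = x + (M_Y − M_X) = 30 + (27 − 26) = 31

31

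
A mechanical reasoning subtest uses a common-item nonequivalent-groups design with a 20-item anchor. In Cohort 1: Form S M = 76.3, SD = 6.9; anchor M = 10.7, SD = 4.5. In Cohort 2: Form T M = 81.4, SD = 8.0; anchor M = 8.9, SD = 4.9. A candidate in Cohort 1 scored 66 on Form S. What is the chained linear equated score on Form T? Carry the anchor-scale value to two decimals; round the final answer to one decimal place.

Form S → anchor (Cohort 1): v = (4.5/6.9)(66 − 76.3) + 10.7 = 3.98
anchor → Form T (Cohort 2): y = (8.0/4.9)(3.98 − 8.9) + 81.4 = 73.4

73.4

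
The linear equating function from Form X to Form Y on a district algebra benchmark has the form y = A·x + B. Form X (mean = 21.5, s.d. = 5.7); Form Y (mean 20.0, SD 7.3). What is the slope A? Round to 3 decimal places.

1.281

A = SD_Y / SD_X = 7.3 / 5.7 = 1.281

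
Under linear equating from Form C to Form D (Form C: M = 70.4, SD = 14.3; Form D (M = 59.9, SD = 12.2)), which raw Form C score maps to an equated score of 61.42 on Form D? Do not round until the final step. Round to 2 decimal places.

72.18

Invert y = (SD_Y/SD_X)(x − M_X) + M_Y:
x = (SD_X/SD_Y)(y − M_Y) + M_X = (14.3/12.2)(61.42 − 59.9) + 70.4
x = 1.172131 × 1.520 + 70.4 = 72.18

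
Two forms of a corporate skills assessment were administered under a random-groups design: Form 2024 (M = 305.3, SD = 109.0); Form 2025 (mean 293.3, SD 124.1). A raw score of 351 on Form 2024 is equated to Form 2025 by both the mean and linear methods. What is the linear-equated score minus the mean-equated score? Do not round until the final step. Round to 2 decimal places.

Mean-equated: 351 + (293.3 − 305.3) = 339.00
Linear-equated: (124.1/109.0)(351 − 305.3) + 293.3 = 345.331
Difference = 345.331 − 339.00 = 6.33

6.33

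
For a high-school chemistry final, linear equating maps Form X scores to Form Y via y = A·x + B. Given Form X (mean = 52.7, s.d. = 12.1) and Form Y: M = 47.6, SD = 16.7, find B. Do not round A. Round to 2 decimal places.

-25.13

A = SD_Y / SD_X = 16.7 / 12.1 = 1.380165
B = M_Y − A·M_X = 47.6 − 1.380165 × 52.7 = -25.13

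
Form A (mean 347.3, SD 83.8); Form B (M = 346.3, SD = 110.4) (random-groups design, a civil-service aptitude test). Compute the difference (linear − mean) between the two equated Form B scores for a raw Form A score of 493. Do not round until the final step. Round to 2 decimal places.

46.25

Mean-equated: 493 + (346.3 − 347.3) = 492.00
Linear-equated: (110.4/83.8)(493 − 347.3) + 346.3 = 538.248
Difference = 538.248 − 492.00 = 46.25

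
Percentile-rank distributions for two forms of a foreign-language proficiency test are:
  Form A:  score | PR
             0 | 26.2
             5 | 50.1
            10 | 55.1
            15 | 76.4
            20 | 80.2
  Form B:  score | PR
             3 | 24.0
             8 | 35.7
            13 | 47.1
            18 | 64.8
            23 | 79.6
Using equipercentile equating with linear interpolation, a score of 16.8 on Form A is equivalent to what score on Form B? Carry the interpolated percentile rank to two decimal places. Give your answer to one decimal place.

PR of 16.8 on Form A: 76.4 + (16.8 − 15)/(20 − 15) × (80.2 − 76.4) = 77.77
On Form B, PR 77.77 falls between score 18 (PR 64.8) and 23 (PR 79.6).
Interpolate: 18 + (77.77 − 64.8)/(79.6 − 64.8) × (23 − 18) = 22.4

22.4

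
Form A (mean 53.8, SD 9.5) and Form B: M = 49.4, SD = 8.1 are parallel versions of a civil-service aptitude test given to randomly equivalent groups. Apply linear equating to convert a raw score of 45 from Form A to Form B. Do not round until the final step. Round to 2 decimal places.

41.90

Linear equating: y = (SD_Y/SD_X)(x − M_X) + M_Y
y = (8.1/9.5)(45 − 53.8) + 49.4
y = 0.852632 × -8.8 + 49.4 = -7.5032 + 49.4 = 41.90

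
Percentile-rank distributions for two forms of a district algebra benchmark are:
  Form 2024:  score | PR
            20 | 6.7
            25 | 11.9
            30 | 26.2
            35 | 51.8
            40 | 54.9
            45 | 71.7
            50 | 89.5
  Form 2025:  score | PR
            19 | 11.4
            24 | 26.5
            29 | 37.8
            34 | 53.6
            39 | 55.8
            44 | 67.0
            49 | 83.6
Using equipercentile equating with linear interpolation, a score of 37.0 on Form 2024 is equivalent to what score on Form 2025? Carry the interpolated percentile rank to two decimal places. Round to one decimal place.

PR of 37.0 on Form 2024: 51.8 + (37.0 − 35)/(40 − 35) × (54.9 − 51.8) = 53.04
On Form 2025, PR 53.04 falls between score 29 (PR 37.8) and 34 (PR 53.6).
Interpolate: 29 + (53.04 − 37.8)/(53.6 − 37.8) × (34 − 29) = 33.8

33.8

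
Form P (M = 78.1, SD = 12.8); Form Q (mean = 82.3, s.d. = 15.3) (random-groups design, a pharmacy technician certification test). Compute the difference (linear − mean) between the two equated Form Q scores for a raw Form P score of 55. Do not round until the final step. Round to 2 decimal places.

-4.51

Mean-equated: 55 + (82.3 − 78.1) = 59.20
Linear-equated: (15.3/12.8)(55 − 78.1) + 82.3 = 54.688
Difference = 54.688 − 59.20 = -4.51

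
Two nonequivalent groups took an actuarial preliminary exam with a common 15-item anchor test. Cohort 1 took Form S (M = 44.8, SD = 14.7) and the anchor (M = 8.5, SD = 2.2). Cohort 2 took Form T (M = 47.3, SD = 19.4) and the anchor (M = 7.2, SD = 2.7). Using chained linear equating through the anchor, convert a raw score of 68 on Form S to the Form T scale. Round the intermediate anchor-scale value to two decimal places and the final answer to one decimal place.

Form S → anchor (Cohort 1): v = (2.2/14.7)(68 − 44.8) + 8.5 = 11.97
anchor → Form T (Cohort 2): y = (19.4/2.7)(11.97 − 7.2) + 47.3 = 81.6

81.6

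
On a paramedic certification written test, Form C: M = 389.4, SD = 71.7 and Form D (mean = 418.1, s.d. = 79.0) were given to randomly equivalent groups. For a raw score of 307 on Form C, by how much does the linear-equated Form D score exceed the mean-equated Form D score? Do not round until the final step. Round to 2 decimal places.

-8.39

Mean-equated: 307 + (418.1 − 389.4) = 335.70
Linear-equated: (79.0/71.7)(307 − 389.4) + 418.1 = 327.311
Difference = 327.311 − 335.70 = -8.39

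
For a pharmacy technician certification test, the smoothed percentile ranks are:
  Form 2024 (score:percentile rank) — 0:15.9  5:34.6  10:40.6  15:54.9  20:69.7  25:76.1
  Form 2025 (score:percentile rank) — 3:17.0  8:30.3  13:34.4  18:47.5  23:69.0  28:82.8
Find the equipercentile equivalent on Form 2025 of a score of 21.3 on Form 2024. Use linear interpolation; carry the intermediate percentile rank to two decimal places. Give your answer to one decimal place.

PR of 21.3 on Form 2024: 69.7 + (21.3 − 20)/(25 − 20) × (76.1 − 69.7) = 71.36
On Form 2025, PR 71.36 falls between score 23 (PR 69.0) and 28 (PR 82.8).
Interpolate: 23 + (71.36 − 69.0)/(82.8 − 69.0) × (28 − 23) = 23.9

23.9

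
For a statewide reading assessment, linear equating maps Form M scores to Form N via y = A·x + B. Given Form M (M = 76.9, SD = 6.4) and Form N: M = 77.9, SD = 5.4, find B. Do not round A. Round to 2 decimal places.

13.02

A = SD_Y / SD_X = 5.4 / 6.4 = 0.843750
B = M_Y − A·M_X = 77.9 − 0.843750 × 76.9 = 13.02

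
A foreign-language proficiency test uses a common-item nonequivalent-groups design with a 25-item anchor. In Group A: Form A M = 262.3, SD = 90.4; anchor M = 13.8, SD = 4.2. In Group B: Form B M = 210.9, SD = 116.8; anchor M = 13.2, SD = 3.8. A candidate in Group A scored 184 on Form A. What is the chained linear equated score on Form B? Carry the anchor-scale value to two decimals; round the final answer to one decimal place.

Form A → anchor (Group A): v = (4.2/90.4)(184 − 262.3) + 13.8 = 10.16
anchor → Form B (Group B): y = (116.8/3.8)(10.16 − 13.2) + 210.9 = 117.5

117.5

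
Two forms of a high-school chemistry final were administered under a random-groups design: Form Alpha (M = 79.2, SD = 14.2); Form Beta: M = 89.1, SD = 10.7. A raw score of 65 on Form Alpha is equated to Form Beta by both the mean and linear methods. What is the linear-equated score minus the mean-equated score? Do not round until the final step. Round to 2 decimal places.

3.50

Mean-equated: 65 + (89.1 − 79.2) = 74.90
Linear-equated: (10.7/14.2)(65 − 79.2) + 89.1 = 78.400
Difference = 78.400 − 74.90 = 3.50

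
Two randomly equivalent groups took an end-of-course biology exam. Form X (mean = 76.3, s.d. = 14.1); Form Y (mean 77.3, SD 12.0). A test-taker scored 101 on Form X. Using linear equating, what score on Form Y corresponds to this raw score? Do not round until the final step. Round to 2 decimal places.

Linear equating: y = (SD_Y/SD_X)(x − M_X) + M_Y
y = (12.0/14.1)(101 − 76.3) + 77.3
y = 0.851064 × 24.7 + 77.3 = 21.0213 + 77.3 = 98.32

98.32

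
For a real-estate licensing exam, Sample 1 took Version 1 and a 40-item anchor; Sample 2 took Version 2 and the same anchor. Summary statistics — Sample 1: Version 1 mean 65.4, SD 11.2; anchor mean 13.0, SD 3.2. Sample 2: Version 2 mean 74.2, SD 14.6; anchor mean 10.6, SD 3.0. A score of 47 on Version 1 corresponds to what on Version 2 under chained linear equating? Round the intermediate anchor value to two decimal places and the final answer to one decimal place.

60.3

Version 1 → anchor (Sample 1): v = (3.2/11.2)(47 − 65.4) + 13.0 = 7.74
anchor → Version 2 (Sample 2): y = (14.6/3.0)(7.74 − 10.6) + 74.2 = 60.3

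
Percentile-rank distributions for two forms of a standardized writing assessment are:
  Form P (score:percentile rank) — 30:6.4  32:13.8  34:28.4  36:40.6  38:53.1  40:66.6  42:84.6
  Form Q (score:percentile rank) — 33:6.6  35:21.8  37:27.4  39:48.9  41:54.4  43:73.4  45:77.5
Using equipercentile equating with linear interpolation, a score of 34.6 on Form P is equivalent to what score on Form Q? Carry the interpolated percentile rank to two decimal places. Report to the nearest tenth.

37.4

PR of 34.6 on Form P: 28.4 + (34.6 − 34)/(36 − 34) × (40.6 − 28.4) = 32.06
On Form Q, PR 32.06 falls between score 37 (PR 27.4) and 39 (PR 48.9).
Interpolate: 37 + (32.06 − 27.4)/(48.9 − 27.4) × (39 − 37) = 37.4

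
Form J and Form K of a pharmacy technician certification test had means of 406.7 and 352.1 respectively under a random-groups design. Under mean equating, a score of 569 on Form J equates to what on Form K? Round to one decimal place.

514.4

Mean equating: y = x + (M_Y − M_X) = 569 + (352.1 − 406.7) = 514.4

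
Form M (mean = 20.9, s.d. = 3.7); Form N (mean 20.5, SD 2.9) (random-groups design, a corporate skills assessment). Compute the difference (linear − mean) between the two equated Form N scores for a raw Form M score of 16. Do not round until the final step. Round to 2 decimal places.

1.06

Mean-equated: 16 + (20.5 − 20.9) = 15.60
Linear-equated: (2.9/3.7)(16 − 20.9) + 20.5 = 16.659
Difference = 16.659 − 15.60 = 1.06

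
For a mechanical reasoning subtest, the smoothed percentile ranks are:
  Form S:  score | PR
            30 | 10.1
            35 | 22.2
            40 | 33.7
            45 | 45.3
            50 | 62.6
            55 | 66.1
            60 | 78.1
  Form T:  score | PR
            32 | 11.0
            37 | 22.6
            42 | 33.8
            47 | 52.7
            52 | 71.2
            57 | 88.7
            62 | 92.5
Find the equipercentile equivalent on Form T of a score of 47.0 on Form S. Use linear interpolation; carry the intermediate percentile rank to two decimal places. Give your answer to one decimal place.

46.9

PR of 47.0 on Form S: 45.3 + (47.0 − 45)/(50 − 45) × (62.6 − 45.3) = 52.22
On Form T, PR 52.22 falls between score 42 (PR 33.8) and 47 (PR 52.7).
Interpolate: 42 + (52.22 − 33.8)/(52.7 − 33.8) × (47 − 42) = 46.9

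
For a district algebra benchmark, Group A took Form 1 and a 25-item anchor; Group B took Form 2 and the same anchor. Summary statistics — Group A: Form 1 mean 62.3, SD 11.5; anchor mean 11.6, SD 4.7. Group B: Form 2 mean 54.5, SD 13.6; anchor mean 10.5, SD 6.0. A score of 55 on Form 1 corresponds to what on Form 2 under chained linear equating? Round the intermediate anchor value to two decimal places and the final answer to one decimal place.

50.2

Form 1 → anchor (Group A): v = (4.7/11.5)(55 − 62.3) + 11.6 = 8.62
anchor → Form 2 (Group B): y = (13.6/6.0)(8.62 − 10.5) + 54.5 = 50.2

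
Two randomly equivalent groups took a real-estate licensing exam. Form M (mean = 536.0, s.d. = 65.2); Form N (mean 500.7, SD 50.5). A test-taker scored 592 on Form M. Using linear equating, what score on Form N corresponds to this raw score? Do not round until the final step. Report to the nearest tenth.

Linear equating: y = (SD_Y/SD_X)(x − M_X) + M_Y
y = (50.5/65.2)(592 − 536.0) + 500.7
y = 0.774540 × 56.0 + 500.7 = 43.3742 + 500.7 = 544.1

544.1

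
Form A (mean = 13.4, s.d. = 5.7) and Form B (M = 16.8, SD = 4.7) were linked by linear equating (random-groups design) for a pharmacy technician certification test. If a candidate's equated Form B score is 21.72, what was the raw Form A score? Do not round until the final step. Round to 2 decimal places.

Invert y = (SD_Y/SD_X)(x − M_X) + M_Y:
x = (SD_X/SD_Y)(y − M_Y) + M_X = (5.7/4.7)(21.72 − 16.8) + 13.4
x = 1.212766 × 4.920 + 13.4 = 19.37

19.37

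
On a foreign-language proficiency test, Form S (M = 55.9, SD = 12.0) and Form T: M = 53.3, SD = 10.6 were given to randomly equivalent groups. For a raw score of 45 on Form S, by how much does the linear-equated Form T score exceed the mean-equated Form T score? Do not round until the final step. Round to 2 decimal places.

Mean-equated: 45 + (53.3 − 55.9) = 42.40
Linear-equated: (10.6/12.0)(45 − 55.9) + 53.3 = 43.672
Difference = 43.672 − 42.40 = 1.27

1.27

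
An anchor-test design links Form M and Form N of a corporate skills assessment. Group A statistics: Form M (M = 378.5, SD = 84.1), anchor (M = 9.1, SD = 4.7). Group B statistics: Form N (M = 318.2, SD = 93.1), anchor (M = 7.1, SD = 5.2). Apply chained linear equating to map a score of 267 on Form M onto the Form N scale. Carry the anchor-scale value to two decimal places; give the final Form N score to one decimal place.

242.5

Form M → anchor (Group A): v = (4.7/84.1)(267 − 378.5) + 9.1 = 2.87
anchor → Form N (Group B): y = (93.1/5.2)(2.87 − 7.1) + 318.2 = 242.5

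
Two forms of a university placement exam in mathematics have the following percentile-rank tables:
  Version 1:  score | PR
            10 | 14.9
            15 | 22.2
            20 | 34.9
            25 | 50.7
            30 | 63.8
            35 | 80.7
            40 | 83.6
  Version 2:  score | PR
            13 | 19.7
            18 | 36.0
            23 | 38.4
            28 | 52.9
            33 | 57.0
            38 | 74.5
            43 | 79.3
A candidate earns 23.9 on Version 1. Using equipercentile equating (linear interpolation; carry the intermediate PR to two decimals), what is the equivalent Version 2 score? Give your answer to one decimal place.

26.0

PR of 23.9 on Version 1: 34.9 + (23.9 − 20)/(25 − 20) × (50.7 − 34.9) = 47.22
On Version 2, PR 47.22 falls between score 23 (PR 38.4) and 28 (PR 52.9).
Interpolate: 23 + (47.22 − 38.4)/(52.9 − 38.4) × (28 − 23) = 26.0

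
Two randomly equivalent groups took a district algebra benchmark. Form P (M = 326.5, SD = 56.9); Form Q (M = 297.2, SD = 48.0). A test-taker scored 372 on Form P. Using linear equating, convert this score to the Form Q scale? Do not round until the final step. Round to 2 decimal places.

335.58

Linear equating: y = (SD_Y/SD_X)(x − M_X) + M_Y
y = (48.0/56.9)(372 − 326.5) + 297.2
y = 0.843585 × 45.5 + 297.2 = 38.3831 + 297.2 = 335.58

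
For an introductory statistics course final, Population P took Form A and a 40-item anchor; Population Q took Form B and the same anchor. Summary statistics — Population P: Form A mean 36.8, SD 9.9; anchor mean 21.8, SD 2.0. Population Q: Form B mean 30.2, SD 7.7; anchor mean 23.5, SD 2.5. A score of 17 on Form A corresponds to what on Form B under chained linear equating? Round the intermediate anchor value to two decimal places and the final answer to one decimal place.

12.6

Form A → anchor (Population P): v = (2.0/9.9)(17 − 36.8) + 21.8 = 17.80
anchor → Form B (Population Q): y = (7.7/2.5)(17.80 − 23.5) + 30.2 = 12.6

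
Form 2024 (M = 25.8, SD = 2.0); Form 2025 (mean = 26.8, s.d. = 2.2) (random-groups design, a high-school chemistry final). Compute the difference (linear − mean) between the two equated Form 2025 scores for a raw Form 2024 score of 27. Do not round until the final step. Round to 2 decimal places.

0.12

Mean-equated: 27 + (26.8 − 25.8) = 28.00
Linear-equated: (2.2/2.0)(27 − 25.8) + 26.8 = 28.120
Difference = 28.120 − 28.00 = 0.12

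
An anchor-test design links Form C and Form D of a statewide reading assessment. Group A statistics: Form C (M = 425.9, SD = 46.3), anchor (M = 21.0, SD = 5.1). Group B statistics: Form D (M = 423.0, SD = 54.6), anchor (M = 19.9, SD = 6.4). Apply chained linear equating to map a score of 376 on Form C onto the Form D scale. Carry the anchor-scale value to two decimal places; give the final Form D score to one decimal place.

Form C → anchor (Group A): v = (5.1/46.3)(376 − 425.9) + 21.0 = 15.50
anchor → Form D (Group B): y = (54.6/6.4)(15.50 − 19.9) + 423.0 = 385.5

385.5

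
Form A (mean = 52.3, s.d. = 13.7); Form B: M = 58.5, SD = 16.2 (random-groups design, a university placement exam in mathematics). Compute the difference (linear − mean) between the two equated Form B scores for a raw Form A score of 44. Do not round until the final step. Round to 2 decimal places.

-1.51

Mean-equated: 44 + (58.5 − 52.3) = 50.20
Linear-equated: (16.2/13.7)(44 − 52.3) + 58.5 = 48.685
Difference = 48.685 − 50.20 = -1.51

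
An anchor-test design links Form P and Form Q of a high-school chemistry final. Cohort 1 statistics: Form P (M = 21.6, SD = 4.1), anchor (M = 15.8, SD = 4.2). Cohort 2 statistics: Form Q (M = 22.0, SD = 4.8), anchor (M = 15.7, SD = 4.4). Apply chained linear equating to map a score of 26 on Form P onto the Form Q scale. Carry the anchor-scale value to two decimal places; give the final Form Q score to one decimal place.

Form P → anchor (Cohort 1): v = (4.2/4.1)(26 − 21.6) + 15.8 = 20.31
anchor → Form Q (Cohort 2): y = (4.8/4.4)(20.31 − 15.7) + 22.0 = 27.0

27.0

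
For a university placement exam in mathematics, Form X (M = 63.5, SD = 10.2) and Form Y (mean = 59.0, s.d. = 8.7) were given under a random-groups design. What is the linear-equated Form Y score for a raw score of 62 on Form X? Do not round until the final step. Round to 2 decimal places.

Linear equating: y = (SD_Y/SD_X)(x − M_X) + M_Y
y = (8.7/10.2)(62 − 63.5) + 59.0
y = 0.852941 × -1.5 + 59.0 = -1.2794 + 59.0 = 57.72

57.72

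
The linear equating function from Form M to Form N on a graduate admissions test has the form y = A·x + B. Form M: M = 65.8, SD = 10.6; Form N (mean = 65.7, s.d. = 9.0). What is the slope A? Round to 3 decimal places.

0.849

A = SD_Y / SD_X = 9.0 / 10.6 = 0.849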